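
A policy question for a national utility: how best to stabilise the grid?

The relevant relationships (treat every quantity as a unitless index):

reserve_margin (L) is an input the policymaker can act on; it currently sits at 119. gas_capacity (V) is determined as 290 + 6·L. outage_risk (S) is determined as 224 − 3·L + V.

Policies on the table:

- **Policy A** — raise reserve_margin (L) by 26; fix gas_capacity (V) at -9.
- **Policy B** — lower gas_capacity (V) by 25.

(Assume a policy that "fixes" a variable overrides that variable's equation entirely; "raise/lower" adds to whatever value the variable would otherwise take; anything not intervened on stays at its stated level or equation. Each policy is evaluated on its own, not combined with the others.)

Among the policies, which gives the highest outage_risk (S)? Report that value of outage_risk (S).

Policy A (L + 26, V := -9):
  L = 119 + 26 = 145
  V = -9
  S = 224 − 3·145 + (-9) = -220
Policy B (V − 25):
  L = 119
  V = 290 + 6·119 (−25 from intervention) = 979
  S = 224 − 3·119 + 979 = 846
Comparing — Policy A: S=-220, Policy B: S=846. Highest is 846 (Policy B).

846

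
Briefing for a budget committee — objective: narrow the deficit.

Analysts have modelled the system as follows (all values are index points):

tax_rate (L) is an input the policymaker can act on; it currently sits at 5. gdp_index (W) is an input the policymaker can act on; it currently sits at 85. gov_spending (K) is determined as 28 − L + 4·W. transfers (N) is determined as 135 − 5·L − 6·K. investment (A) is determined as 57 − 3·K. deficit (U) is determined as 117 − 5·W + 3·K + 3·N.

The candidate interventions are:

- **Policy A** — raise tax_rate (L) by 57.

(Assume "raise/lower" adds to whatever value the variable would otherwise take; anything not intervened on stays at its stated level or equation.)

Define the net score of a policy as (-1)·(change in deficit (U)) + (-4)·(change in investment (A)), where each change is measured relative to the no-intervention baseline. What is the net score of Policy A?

-684

Baseline:
  L = 5
  W = 85
  K = 28 − 5 + 4·85 = 363
  N = 135 − 5·5 − 6·363 = -2068
  A = 57 − 3·363 = -1032
  U = 117 − 5·85 + 3·363 + 3·(-2068) = -5423
Policy A (L + 57):
  L = 5 + 57 = 62
  W = 85
  K = 28 − 62 + 4·85 = 306
  N = 135 − 5·62 − 6·306 = -2011
  A = 57 − 3·306 = -861
  U = 117 − 5·85 + 3·306 + 3·(-2011) = -5423
ΔU = -5423 − (-5423) = 0; ΔA = -861 − (-1032) = 171
Score = (-1)·0 + (-4)·171 = -684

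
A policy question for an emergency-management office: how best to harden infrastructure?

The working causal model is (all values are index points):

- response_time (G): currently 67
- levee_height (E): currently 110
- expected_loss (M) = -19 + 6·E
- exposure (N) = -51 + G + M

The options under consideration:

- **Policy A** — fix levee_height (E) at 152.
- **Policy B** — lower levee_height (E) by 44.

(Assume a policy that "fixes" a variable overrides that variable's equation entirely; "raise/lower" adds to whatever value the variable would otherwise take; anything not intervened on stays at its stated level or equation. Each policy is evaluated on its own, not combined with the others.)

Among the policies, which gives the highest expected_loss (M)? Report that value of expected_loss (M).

893

Policy A (E := 152):
  E = 152
  M = -19 + 6·152 = 893
Policy B (E − 44):
  E = 110 − 44 = 66
  M = -19 + 6·66 = 377
Comparing — Policy A: M=893, Policy B: M=377. Highest is 893 (Policy A).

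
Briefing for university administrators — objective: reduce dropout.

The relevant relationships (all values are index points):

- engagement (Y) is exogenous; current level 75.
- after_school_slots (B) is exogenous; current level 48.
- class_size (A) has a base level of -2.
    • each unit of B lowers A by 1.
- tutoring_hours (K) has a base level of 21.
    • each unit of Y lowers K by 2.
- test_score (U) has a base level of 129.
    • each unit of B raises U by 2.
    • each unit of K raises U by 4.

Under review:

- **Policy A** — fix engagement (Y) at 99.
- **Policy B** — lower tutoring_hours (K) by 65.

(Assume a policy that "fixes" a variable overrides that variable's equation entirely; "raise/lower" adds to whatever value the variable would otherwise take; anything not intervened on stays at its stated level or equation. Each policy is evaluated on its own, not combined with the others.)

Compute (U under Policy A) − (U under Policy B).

Policy A (Y := 99):
  Y = 99
  B = 48
  K = 21 − 2·99 = -177
  U = 129 + 2·48 + 4·(-177) = -483
Policy B (K − 65):
  Y = 75
  B = 48
  K = 21 − 2·75 (−65 from intervention) = -194
  U = 129 + 2·48 + 4·(-194) = -551
U: -483 − (-551) = 68

68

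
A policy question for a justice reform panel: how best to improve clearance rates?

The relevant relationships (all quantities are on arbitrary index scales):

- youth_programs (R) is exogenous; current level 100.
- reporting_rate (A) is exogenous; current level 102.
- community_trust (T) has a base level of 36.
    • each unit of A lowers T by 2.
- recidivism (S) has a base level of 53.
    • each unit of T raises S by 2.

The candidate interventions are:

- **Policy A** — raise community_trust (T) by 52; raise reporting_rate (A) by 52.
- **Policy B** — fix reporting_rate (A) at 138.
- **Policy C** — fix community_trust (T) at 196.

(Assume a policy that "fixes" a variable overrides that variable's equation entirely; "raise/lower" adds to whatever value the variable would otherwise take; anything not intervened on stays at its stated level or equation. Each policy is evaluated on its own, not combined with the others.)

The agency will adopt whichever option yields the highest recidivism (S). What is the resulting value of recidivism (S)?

445

Policy A (T + 52, A + 52):
  A = 102 + 52 = 154
  T = 36 − 2·154 (+52 from intervention) = -220
  S = 53 + 2·(-220) = -387
Policy B (A := 138):
  A = 138
  T = 36 − 2·138 = -240
  S = 53 + 2·(-240) = -427
Policy C (T := 196):
  A = 102
  T = 196
  S = 53 + 2·196 = 445
Comparing — Policy A: S=-387, Policy B: S=-427, Policy C: S=445. Highest is 445 (Policy C).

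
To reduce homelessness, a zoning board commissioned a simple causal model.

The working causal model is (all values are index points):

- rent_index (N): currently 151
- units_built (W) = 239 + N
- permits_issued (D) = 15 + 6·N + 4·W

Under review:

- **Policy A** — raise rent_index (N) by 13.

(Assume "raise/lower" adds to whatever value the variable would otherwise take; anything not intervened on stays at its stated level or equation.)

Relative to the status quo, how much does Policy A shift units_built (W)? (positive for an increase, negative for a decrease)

13

Baseline:
  N = 151
  W = 239 + 151 = 390
Policy A (N + 13):
  N = 151 + 13 = 164
  W = 239 + 164 = 403
Change in W: 403 − 390 = 13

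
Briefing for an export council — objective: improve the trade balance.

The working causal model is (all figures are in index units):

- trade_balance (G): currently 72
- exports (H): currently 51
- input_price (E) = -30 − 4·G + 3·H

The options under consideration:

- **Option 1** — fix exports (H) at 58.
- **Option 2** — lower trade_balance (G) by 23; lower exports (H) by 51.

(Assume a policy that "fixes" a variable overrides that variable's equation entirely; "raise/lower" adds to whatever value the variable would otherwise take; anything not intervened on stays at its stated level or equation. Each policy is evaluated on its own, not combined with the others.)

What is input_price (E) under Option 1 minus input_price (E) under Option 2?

82

Option 1 (H := 58):
  G = 72
  H = 58
  E = -30 − 4·72 + 3·58 = -144
Option 2 (G − 23, H − 51):
  G = 72 − 23 = 49
  H = 51 − 51 = 0
  E = -30 − 4·49 + 3·0 = -226
E: -144 − (-226) = 82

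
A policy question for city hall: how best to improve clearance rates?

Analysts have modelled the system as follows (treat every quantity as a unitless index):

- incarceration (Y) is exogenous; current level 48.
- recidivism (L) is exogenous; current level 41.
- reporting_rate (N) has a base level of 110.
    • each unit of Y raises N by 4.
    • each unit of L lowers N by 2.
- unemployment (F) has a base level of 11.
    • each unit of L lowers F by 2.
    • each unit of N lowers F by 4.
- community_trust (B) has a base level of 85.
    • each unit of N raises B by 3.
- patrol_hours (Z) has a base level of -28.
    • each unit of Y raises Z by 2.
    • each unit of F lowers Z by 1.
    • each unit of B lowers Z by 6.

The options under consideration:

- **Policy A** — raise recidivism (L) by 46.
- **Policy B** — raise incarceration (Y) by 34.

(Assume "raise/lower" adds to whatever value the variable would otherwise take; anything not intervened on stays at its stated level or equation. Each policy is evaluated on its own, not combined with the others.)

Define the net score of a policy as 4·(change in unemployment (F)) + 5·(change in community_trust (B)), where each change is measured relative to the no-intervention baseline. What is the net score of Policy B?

-136

Baseline:
  Y = 48
  L = 41
  N = 110 + 4·48 − 2·41 = 220
  F = 11 − 2·41 − 4·220 = -951
  B = 85 + 3·220 = 745
Policy B (Y + 34):
  Y = 48 + 34 = 82
  L = 41
  N = 110 + 4·82 − 2·41 = 356
  F = 11 − 2·41 − 4·356 = -1495
  B = 85 + 3·356 = 1153
ΔF = -1495 − (-951) = -544; ΔB = 1153 − 745 = 408
Score = 4·(-544) + 5·408 = -136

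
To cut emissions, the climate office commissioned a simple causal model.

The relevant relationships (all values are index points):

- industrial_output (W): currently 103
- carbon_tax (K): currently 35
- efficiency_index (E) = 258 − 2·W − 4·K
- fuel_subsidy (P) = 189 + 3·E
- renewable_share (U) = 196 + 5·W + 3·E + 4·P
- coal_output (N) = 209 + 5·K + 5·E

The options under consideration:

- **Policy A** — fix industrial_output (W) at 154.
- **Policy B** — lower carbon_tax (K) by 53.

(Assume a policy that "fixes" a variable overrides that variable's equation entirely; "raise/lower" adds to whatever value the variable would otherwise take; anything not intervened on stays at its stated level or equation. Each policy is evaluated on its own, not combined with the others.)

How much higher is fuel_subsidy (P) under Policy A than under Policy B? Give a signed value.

-942

Policy A (W := 154):
  W = 154
  K = 35
  E = 258 − 2·154 − 4·35 = -190
  P = 189 + 3·(-190) = -381
Policy B (K − 53):
  W = 103
  K = 35 − 53 = -18
  E = 258 − 2·103 − 4·(-18) = 124
  P = 189 + 3·124 = 561
P: -381 − 561 = -942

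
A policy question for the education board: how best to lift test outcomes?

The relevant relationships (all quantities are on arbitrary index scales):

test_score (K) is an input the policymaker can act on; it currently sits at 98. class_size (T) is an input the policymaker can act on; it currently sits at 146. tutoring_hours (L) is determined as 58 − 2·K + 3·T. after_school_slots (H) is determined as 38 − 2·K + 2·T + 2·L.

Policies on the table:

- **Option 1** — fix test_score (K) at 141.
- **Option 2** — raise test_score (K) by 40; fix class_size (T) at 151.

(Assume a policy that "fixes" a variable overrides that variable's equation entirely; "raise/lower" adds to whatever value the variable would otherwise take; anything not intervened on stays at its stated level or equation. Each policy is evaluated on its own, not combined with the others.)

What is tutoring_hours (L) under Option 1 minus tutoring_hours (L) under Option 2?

Option 1 (K := 141):
  K = 141
  T = 146
  L = 58 − 2·141 + 3·146 = 214
Option 2 (K + 40, T := 151):
  K = 98 + 40 = 138
  T = 151
  L = 58 − 2·138 + 3·151 = 235
L: 214 − 235 = -21

-21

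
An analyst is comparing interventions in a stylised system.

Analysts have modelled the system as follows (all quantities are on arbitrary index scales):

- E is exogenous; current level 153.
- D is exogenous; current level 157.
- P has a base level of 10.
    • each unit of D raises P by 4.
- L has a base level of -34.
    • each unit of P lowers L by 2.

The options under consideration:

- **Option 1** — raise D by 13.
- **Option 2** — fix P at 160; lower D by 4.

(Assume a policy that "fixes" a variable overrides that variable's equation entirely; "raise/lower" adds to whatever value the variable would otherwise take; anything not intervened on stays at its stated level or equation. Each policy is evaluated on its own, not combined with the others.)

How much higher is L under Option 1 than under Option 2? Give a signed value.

Option 1 (D + 13):
  D = 157 + 13 = 170
  P = 10 + 4·170 = 690
  L = -34 − 2·690 = -1414
Option 2 (P := 160, D − 4):
  D = 157 − 4 = 153
  P = 160
  L = -34 − 2·160 = -354
L: -1414 − (-354) = -1060

-1060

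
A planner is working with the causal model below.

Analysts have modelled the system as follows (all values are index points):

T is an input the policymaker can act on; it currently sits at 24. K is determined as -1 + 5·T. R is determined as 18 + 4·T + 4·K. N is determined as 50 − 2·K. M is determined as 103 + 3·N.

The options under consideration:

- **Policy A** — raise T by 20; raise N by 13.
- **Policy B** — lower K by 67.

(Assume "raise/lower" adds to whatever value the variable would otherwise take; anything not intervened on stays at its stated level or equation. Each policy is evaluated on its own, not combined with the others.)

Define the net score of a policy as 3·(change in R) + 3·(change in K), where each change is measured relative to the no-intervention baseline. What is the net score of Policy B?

Baseline:
  T = 24
  K = -1 + 5·24 = 119
  R = 18 + 4·24 + 4·119 = 590
Policy B (K − 67):
  T = 24
  K = -1 + 5·24 (−67 from intervention) = 52
  R = 18 + 4·24 + 4·52 = 322
ΔR = 322 − 590 = -268; ΔK = 52 − 119 = -67
Score = 3·(-268) + 3·(-67) = -1005

-1005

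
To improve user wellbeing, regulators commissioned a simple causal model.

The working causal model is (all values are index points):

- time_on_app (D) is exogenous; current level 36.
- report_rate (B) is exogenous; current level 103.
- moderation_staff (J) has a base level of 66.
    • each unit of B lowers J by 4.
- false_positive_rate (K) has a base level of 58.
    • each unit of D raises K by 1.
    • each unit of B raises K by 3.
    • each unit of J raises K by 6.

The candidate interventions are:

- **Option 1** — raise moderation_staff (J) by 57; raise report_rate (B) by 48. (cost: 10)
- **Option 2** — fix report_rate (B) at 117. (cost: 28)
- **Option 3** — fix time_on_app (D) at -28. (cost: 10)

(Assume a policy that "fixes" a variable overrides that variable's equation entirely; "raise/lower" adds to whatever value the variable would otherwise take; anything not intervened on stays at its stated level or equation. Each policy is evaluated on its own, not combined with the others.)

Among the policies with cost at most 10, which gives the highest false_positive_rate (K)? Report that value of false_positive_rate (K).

-1737

Option 1 (J + 57, B + 48):
  D = 36
  B = 103 + 48 = 151
  J = 66 − 4·151 (+57 from intervention) = -481
  K = 58 + 36 + 3·151 + 6·(-481) = -2339
Option 3 (D := -28):
  D = -28
  B = 103
  J = 66 − 4·103 = -346
  K = 58 + (-28) + 3·103 + 6·(-346) = -1737
Comparing — Option 1: K=-2339, Option 3: K=-1737. Highest is -1737 (Option 3).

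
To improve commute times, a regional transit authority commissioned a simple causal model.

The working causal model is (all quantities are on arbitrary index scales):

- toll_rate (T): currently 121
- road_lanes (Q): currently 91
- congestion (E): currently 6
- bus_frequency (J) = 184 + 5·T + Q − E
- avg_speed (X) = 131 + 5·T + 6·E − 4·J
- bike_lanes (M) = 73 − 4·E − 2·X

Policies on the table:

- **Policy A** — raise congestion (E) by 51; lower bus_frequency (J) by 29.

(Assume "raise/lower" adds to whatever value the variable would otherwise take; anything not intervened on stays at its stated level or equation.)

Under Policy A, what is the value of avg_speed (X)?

Policy A (E + 51, J − 29):
  T = 121
  Q = 91
  E = 6 + 51 = 57
  J = 184 + 5·121 + 91 − 57 (−29 from intervention) = 794
  X = 131 + 5·121 + 6·57 − 4·794 = -2098

-2098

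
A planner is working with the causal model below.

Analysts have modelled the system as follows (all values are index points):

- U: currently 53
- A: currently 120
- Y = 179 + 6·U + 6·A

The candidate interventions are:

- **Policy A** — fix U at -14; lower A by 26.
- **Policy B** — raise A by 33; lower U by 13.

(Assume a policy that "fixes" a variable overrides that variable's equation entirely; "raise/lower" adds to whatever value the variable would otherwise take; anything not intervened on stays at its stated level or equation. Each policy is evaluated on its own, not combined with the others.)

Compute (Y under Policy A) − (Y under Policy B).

Policy A (U := -14, A − 26):
  U = -14
  A = 120 − 26 = 94
  Y = 179 + 6·(-14) + 6·94 = 659
Policy B (A + 33, U − 13):
  U = 53 − 13 = 40
  A = 120 + 33 = 153
  Y = 179 + 6·40 + 6·153 = 1337
Y: 659 − 1337 = -678

-678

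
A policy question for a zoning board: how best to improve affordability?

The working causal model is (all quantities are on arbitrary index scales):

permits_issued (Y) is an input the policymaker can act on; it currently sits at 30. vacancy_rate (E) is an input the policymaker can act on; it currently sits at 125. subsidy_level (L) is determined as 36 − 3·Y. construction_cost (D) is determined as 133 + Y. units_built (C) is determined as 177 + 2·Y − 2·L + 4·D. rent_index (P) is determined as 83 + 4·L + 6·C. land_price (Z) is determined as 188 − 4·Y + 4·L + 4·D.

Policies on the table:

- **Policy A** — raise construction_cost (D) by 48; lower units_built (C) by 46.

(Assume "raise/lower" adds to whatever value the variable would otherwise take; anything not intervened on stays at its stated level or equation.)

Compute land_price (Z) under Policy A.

Policy A (D + 48, C − 46):
  Y = 30
  L = 36 − 3·30 = -54
  D = 133 + 30 (+48 from intervention) = 211
  Z = 188 − 4·30 + 4·(-54) + 4·211 = 696

696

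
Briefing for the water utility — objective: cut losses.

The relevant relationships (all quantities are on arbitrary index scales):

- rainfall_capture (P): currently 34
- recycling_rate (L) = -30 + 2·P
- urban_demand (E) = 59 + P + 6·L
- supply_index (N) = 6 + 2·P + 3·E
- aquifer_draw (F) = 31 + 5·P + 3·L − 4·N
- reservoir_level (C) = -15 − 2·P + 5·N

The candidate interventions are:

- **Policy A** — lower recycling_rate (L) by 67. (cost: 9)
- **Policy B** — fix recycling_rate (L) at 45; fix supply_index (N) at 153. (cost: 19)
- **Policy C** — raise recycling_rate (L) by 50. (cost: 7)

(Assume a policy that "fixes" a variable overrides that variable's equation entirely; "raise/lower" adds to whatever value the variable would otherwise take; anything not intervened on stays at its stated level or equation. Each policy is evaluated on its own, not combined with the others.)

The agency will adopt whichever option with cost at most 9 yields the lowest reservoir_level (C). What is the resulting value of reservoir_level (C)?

-928

Policy A (L − 67):
  P = 34
  L = -30 + 2·34 (−67 from intervention) = -29
  E = 59 + 34 + 6·(-29) = -81
  N = 6 + 2·34 + 3·(-81) = -169
  C = -15 − 2·34 + 5·(-169) = -928
Policy C (L + 50):
  P = 34
  L = -30 + 2·34 (+50 from intervention) = 88
  E = 59 + 34 + 6·88 = 621
  N = 6 + 2·34 + 3·621 = 1937
  C = -15 − 2·34 + 5·1937 = 9602
Comparing — Policy A: C=-928, Policy C: C=9602. Lowest is -928 (Policy A).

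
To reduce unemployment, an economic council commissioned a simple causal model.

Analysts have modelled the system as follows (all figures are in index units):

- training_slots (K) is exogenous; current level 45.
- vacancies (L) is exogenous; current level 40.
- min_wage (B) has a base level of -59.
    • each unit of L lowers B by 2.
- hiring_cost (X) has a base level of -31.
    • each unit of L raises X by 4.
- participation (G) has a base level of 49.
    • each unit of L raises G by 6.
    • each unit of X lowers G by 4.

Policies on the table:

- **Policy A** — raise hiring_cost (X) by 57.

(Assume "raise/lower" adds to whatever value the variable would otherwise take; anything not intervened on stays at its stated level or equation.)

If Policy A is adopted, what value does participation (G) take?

Policy A (X + 57):
  L = 40
  X = -31 + 4·40 (+57 from intervention) = 186
  G = 49 + 6·40 − 4·186 = -455

-455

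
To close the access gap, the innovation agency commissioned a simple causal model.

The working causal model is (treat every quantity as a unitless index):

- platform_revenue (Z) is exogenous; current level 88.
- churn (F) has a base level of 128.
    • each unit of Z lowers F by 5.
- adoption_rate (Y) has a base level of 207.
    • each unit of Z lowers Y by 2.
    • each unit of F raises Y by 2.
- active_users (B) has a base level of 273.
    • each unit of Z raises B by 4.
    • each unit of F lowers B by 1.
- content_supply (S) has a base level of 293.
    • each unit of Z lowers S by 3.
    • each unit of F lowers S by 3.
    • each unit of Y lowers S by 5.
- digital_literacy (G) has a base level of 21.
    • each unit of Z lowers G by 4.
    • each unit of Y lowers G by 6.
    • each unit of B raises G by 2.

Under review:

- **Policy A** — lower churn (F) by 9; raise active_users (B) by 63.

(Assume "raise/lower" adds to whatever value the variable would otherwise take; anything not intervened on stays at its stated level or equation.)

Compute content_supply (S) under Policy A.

Policy A (F − 9, B + 63):
  Z = 88
  F = 128 − 5·88 (−9 from intervention) = -321
  Y = 207 − 2·88 + 2·(-321) = -611
  S = 293 − 3·88 − 3·(-321) − 5·(-611) = 4047

4047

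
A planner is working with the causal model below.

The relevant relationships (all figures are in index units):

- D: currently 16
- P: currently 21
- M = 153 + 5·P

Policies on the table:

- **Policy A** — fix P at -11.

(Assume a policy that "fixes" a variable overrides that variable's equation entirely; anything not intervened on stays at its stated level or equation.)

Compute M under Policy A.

98

Policy A (P := -11):
  P = -11
  M = 153 + 5·(-11) = 98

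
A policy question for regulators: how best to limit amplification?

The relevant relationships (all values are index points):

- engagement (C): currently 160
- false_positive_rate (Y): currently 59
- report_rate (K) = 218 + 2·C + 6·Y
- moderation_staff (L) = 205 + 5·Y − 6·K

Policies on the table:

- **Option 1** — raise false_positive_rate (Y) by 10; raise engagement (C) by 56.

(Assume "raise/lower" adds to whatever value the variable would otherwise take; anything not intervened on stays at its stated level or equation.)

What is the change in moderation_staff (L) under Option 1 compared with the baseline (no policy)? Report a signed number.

-982

Baseline:
  C = 160
  Y = 59
  K = 218 + 2·160 + 6·59 = 892
  L = 205 + 5·59 − 6·892 = -4852
Option 1 (Y + 10, C + 56):
  C = 160 + 56 = 216
  Y = 59 + 10 = 69
  K = 218 + 2·216 + 6·69 = 1064
  L = 205 + 5·69 − 6·1064 = -5834
Change in L: -5834 − (-4852) = -982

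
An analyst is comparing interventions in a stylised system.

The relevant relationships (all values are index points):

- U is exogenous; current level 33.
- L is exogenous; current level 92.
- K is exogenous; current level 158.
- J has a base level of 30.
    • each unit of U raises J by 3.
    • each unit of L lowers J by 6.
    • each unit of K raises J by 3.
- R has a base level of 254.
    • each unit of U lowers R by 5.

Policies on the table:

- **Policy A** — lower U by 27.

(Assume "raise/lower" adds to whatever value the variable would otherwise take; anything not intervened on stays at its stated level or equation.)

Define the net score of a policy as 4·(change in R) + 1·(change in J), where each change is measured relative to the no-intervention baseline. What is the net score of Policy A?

Baseline:
  U = 33
  L = 92
  K = 158
  J = 30 + 3·33 − 6·92 + 3·158 = 51
  R = 254 − 5·33 = 89
Policy A (U − 27):
  U = 33 − 27 = 6
  L = 92
  K = 158
  J = 30 + 3·6 − 6·92 + 3·158 = -30
  R = 254 − 5·6 = 224
ΔR = 224 − 89 = 135; ΔJ = -30 − 51 = -81
Score = 4·135 + 1·(-81) = 459

459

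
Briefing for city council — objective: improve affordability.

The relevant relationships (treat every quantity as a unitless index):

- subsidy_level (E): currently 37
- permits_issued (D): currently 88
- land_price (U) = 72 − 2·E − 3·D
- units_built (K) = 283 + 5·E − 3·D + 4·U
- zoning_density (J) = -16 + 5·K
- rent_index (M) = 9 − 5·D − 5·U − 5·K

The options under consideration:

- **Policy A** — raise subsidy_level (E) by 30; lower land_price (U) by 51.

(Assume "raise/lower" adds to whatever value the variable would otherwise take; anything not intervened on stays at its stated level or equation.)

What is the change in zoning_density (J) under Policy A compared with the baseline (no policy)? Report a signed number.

Baseline:
  E = 37
  D = 88
  U = 72 − 2·37 − 3·88 = -266
  K = 283 + 5·37 − 3·88 + 4·(-266) = -860
  J = -16 + 5·(-860) = -4316
Policy A (E + 30, U − 51):
  E = 37 + 30 = 67
  D = 88
  U = 72 − 2·67 − 3·88 (−51 from intervention) = -377
  K = 283 + 5·67 − 3·88 + 4·(-377) = -1154
  J = -16 + 5·(-1154) = -5786
Change in J: -5786 − (-4316) = -1470

-1470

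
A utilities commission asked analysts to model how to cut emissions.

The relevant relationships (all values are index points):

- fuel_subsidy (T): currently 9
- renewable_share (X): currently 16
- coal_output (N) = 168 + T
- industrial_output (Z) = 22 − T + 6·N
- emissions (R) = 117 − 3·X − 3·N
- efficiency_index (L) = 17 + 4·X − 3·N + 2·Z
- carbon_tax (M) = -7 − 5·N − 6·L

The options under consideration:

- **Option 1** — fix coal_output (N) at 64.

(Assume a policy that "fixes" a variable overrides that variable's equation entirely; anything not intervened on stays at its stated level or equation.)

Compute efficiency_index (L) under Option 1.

Option 1 (N := 64):
  T = 9
  X = 16
  N = 64
  Z = 22 − 9 + 6·64 = 397
  L = 17 + 4·16 − 3·64 + 2·397 = 683

683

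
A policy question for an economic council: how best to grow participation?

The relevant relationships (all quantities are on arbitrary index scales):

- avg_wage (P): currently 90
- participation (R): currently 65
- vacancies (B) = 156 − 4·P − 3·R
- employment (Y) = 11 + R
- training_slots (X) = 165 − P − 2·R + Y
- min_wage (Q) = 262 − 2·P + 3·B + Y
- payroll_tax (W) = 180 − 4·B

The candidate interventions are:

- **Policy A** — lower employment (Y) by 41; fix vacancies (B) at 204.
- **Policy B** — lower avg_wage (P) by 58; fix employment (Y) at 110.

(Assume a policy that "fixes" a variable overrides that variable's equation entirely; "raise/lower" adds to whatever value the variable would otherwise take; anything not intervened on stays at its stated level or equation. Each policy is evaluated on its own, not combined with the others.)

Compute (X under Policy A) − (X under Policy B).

-133

Policy A (Y − 41, B := 204):
  P = 90
  R = 65
  Y = 11 + 65 (−41 from intervention) = 35
  X = 165 − 90 − 2·65 + 35 = -20
Policy B (P − 58, Y := 110):
  P = 90 − 58 = 32
  R = 65
  Y = 110
  X = 165 − 32 − 2·65 + 110 = 113
X: -20 − 113 = -133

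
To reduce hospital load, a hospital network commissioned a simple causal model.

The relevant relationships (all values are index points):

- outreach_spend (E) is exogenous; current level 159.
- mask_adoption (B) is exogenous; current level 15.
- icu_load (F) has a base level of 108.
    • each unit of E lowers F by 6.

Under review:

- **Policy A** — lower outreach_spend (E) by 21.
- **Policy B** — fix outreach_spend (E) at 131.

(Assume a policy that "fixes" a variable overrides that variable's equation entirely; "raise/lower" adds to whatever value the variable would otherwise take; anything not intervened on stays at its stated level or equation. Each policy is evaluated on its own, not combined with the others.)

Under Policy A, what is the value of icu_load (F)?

Policy A (E − 21):
  E = 159 − 21 = 138
  F = 108 − 6·138 = -720

-720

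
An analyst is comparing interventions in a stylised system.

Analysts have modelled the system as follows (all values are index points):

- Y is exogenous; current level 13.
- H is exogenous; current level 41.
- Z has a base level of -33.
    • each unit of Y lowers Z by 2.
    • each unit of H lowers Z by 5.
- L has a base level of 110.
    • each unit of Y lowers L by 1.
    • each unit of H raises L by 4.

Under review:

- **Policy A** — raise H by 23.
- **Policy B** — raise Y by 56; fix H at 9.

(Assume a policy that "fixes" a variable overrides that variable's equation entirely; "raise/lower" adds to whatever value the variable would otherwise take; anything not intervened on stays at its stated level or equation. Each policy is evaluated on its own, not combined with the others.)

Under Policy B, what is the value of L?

77

Policy B (Y + 56, H := 9):
  Y = 13 + 56 = 69
  H = 9
  L = 110 − 69 + 4·9 = 77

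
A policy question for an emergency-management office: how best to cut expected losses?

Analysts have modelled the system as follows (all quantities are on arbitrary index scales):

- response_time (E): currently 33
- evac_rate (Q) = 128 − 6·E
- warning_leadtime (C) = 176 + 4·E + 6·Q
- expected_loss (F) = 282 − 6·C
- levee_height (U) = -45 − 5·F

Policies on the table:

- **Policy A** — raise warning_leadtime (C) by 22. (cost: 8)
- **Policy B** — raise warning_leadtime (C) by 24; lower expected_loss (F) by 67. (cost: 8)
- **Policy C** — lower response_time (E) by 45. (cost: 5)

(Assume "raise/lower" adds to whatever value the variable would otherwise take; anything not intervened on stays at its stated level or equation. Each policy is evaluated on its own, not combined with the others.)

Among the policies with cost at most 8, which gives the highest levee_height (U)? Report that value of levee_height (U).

Policy A (C + 22):
  E = 33
  Q = 128 − 6·33 = -70
  C = 176 + 4·33 + 6·(-70) (+22 from intervention) = -90
  F = 282 − 6·(-90) = 822
  U = -45 − 5·822 = -4155
Policy B (C + 24, F − 67):
  E = 33
  Q = 128 − 6·33 = -70
  C = 176 + 4·33 + 6·(-70) (+24 from intervention) = -88
  F = 282 − 6·(-88) (−67 from intervention) = 743
  U = -45 − 5·743 = -3760
Policy C (E − 45):
  E = 33 − 45 = -12
  Q = 128 − 6·(-12) = 200
  C = 176 + 4·(-12) + 6·200 = 1328
  F = 282 − 6·1328 = -7686
  U = -45 − 5·(-7686) = 38385
Comparing — Policy A: U=-4155, Policy B: U=-3760, Policy C: U=38385. Highest is 38385 (Policy C).

38385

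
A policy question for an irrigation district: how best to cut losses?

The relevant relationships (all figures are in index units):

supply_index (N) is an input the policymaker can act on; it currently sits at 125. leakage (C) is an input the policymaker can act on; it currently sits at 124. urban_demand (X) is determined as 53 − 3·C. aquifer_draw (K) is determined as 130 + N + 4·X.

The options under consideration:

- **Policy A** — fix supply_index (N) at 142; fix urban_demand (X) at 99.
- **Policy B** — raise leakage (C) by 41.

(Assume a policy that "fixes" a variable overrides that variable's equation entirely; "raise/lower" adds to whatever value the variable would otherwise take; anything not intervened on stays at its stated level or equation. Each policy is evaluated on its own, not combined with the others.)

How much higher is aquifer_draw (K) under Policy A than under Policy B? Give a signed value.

2181

Policy A (N := 142, X := 99):
  N = 142
  C = 124
  X = 99
  K = 130 + 142 + 4·99 = 668
Policy B (C + 41):
  N = 125
  C = 124 + 41 = 165
  X = 53 − 3·165 = -442
  K = 130 + 125 + 4·(-442) = -1513
K: 668 − (-1513) = 2181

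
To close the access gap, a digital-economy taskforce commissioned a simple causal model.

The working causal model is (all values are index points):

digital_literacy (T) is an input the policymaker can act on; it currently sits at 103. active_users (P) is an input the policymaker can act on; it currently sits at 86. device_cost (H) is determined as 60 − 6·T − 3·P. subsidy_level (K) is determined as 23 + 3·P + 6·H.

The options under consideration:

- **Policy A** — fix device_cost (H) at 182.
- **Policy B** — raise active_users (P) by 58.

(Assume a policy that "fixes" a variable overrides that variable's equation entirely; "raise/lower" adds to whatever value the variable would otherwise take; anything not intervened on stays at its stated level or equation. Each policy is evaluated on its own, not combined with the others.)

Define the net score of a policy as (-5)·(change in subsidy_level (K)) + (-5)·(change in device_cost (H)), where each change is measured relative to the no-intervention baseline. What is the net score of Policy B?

5220

Baseline:
  T = 103
  P = 86
  H = 60 − 6·103 − 3·86 = -816
  K = 23 + 3·86 + 6·(-816) = -4615
Policy B (P + 58):
  T = 103
  P = 86 + 58 = 144
  H = 60 − 6·103 − 3·144 = -990
  K = 23 + 3·144 + 6·(-990) = -5485
ΔK = -5485 − (-4615) = -870; ΔH = -990 − (-816) = -174
Score = (-5)·(-870) + (-5)·(-174) = 5220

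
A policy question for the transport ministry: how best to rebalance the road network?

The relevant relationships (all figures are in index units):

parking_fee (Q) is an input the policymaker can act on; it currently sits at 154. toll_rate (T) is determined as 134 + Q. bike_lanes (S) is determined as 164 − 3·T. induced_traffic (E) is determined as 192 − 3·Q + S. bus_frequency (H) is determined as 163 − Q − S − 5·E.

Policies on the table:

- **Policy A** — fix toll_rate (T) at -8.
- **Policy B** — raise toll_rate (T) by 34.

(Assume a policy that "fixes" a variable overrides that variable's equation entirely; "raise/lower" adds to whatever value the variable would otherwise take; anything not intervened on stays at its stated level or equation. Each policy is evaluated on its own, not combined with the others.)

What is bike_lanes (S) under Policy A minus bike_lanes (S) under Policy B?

Policy A (T := -8):
  Q = 154
  T = -8
  S = 164 − 3·(-8) = 188
Policy B (T + 34):
  Q = 154
  T = 134 + 154 (+34 from intervention) = 322
  S = 164 − 3·322 = -802
S: 188 − (-802) = 990

990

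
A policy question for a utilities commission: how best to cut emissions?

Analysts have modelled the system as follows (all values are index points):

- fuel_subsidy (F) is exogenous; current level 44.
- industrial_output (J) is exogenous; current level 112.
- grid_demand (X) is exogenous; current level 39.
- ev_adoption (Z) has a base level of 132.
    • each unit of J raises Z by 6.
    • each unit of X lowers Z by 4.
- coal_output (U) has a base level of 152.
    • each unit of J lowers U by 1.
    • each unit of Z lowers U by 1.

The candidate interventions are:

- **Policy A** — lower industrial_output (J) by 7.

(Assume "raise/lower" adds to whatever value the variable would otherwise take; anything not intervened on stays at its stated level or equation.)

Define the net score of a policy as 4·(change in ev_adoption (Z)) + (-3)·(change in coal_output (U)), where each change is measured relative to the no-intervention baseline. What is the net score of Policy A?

-315

Baseline:
  J = 112
  X = 39
  Z = 132 + 6·112 − 4·39 = 648
  U = 152 − 112 − 648 = -608
Policy A (J − 7):
  J = 112 − 7 = 105
  X = 39
  Z = 132 + 6·105 − 4·39 = 606
  U = 152 − 105 − 606 = -559
ΔZ = 606 − 648 = -42; ΔU = -559 − (-608) = 49
Score = 4·(-42) + (-3)·49 = -315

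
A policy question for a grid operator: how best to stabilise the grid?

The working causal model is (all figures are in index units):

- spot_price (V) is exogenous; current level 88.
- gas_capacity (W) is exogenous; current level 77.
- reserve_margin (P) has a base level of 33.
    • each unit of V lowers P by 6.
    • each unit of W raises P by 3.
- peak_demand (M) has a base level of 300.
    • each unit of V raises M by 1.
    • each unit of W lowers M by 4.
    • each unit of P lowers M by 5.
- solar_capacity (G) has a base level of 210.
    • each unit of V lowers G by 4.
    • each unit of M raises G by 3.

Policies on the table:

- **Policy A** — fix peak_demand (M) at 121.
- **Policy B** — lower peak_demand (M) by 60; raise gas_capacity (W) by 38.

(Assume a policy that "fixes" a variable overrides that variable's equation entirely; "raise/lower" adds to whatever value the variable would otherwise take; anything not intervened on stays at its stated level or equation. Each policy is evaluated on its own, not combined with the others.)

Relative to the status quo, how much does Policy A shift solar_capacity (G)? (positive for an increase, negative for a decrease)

Baseline:
  V = 88
  W = 77
  P = 33 − 6·88 + 3·77 = -264
  M = 300 + 88 − 4·77 − 5·(-264) = 1400
  G = 210 − 4·88 + 3·1400 = 4058
Policy A (M := 121):
  V = 88
  W = 77
  P = 33 − 6·88 + 3·77 = -264
  M = 121
  G = 210 − 4·88 + 3·121 = 221
Change in G: 221 − 4058 = -3837

-3837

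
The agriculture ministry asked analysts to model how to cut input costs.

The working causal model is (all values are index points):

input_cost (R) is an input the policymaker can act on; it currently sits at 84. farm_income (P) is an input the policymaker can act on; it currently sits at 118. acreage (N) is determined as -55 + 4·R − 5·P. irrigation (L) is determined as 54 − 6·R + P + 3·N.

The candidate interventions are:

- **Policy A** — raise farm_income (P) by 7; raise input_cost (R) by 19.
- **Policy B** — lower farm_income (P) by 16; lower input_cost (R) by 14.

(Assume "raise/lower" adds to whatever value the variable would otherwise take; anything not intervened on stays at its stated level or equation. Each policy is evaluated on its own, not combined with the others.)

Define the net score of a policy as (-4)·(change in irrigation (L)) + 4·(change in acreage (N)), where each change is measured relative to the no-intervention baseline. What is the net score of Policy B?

-464

Baseline:
  R = 84
  P = 118
  N = -55 + 4·84 − 5·118 = -309
  L = 54 − 6·84 + 118 + 3·(-309) = -1259
Policy B (P − 16, R − 14):
  R = 84 − 14 = 70
  P = 118 − 16 = 102
  N = -55 + 4·70 − 5·102 = -285
  L = 54 − 6·70 + 102 + 3·(-285) = -1119
ΔL = -1119 − (-1259) = 140; ΔN = -285 − (-309) = 24
Score = (-4)·140 + 4·24 = -464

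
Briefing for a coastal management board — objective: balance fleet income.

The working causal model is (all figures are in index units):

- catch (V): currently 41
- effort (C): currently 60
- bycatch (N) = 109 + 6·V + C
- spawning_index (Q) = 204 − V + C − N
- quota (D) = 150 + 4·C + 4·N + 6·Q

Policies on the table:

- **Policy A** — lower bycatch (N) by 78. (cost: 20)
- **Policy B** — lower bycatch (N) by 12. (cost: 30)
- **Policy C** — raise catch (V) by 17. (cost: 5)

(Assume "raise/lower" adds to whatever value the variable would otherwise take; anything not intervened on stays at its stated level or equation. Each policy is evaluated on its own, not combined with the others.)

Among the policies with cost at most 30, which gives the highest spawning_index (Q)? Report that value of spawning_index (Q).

Policy A (N − 78):
  V = 41
  C = 60
  N = 109 + 6·41 + 60 (−78 from intervention) = 337
  Q = 204 − 41 + 60 − 337 = -114
Policy B (N − 12):
  V = 41
  C = 60
  N = 109 + 6·41 + 60 (−12 from intervention) = 403
  Q = 204 − 41 + 60 − 403 = -180
Policy C (V + 17):
  V = 41 + 17 = 58
  C = 60
  N = 109 + 6·58 + 60 = 517
  Q = 204 − 58 + 60 − 517 = -311
Comparing — Policy A: Q=-114, Policy B: Q=-180, Policy C: Q=-311. Highest is -114 (Policy A).

-114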